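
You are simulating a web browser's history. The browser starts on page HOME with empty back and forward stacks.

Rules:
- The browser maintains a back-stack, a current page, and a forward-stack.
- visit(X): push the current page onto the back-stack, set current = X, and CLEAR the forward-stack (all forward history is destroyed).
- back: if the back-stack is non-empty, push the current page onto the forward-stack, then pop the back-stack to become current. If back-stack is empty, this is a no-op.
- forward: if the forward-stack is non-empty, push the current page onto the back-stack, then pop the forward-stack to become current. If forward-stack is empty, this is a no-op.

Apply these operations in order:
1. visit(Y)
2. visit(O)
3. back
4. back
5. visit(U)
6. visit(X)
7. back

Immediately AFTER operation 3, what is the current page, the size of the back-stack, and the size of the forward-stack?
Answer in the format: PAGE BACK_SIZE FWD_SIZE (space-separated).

After 1 (visit(Y)): cur=Y back=1 fwd=0
After 2 (visit(O)): cur=O back=2 fwd=0
After 3 (back): cur=Y back=1 fwd=1

Y 1 1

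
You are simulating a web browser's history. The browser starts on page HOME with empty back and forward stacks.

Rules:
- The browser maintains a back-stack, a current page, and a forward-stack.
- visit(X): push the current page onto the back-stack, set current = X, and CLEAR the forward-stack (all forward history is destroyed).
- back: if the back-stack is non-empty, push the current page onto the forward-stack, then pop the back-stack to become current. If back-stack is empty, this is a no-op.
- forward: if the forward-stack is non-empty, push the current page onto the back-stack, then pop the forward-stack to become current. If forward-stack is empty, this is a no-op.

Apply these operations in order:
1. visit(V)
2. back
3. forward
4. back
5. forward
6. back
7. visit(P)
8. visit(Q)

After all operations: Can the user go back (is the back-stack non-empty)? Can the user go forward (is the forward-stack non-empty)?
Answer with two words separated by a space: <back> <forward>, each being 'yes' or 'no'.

Answer: yes no

Derivation:
After 1 (visit(V)): cur=V back=1 fwd=0
After 2 (back): cur=HOME back=0 fwd=1
After 3 (forward): cur=V back=1 fwd=0
After 4 (back): cur=HOME back=0 fwd=1
After 5 (forward): cur=V back=1 fwd=0
After 6 (back): cur=HOME back=0 fwd=1
After 7 (visit(P)): cur=P back=1 fwd=0
After 8 (visit(Q)): cur=Q back=2 fwd=0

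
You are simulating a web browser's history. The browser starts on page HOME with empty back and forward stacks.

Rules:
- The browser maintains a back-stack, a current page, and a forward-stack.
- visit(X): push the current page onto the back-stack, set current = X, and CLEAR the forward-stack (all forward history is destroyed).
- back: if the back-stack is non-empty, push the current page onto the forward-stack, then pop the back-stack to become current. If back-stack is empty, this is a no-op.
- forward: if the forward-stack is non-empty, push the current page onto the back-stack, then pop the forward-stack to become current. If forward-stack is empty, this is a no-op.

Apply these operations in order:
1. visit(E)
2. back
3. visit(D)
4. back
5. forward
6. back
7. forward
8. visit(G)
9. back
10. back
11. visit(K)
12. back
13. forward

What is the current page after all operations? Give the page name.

Answer: K

Derivation:
After 1 (visit(E)): cur=E back=1 fwd=0
After 2 (back): cur=HOME back=0 fwd=1
After 3 (visit(D)): cur=D back=1 fwd=0
After 4 (back): cur=HOME back=0 fwd=1
After 5 (forward): cur=D back=1 fwd=0
After 6 (back): cur=HOME back=0 fwd=1
After 7 (forward): cur=D back=1 fwd=0
After 8 (visit(G)): cur=G back=2 fwd=0
After 9 (back): cur=D back=1 fwd=1
After 10 (back): cur=HOME back=0 fwd=2
After 11 (visit(K)): cur=K back=1 fwd=0
After 12 (back): cur=HOME back=0 fwd=1
After 13 (forward): cur=K back=1 fwd=0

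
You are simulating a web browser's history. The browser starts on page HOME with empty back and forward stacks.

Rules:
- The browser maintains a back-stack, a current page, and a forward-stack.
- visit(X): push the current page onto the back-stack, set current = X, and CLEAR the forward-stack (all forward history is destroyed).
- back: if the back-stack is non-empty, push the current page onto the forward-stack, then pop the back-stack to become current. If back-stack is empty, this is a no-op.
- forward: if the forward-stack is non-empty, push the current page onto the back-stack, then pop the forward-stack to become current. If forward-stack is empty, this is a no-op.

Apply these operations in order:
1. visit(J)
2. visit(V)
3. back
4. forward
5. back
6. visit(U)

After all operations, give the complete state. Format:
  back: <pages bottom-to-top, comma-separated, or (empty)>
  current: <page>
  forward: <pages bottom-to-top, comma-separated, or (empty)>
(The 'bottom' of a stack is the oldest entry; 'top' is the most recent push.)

Answer: back: HOME,J
current: U
forward: (empty)

Derivation:
After 1 (visit(J)): cur=J back=1 fwd=0
After 2 (visit(V)): cur=V back=2 fwd=0
After 3 (back): cur=J back=1 fwd=1
After 4 (forward): cur=V back=2 fwd=0
After 5 (back): cur=J back=1 fwd=1
After 6 (visit(U)): cur=U back=2 fwd=0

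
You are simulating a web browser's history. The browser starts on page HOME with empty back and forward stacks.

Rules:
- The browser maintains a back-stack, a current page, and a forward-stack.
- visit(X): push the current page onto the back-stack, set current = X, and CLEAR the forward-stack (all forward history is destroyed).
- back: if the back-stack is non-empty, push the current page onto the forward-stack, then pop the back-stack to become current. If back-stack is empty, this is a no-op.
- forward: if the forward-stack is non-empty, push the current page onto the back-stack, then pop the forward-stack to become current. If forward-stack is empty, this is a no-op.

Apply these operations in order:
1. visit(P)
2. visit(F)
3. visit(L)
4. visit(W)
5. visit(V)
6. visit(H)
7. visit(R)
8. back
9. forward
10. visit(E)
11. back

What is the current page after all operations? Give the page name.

Answer: R

Derivation:
After 1 (visit(P)): cur=P back=1 fwd=0
After 2 (visit(F)): cur=F back=2 fwd=0
After 3 (visit(L)): cur=L back=3 fwd=0
After 4 (visit(W)): cur=W back=4 fwd=0
After 5 (visit(V)): cur=V back=5 fwd=0
After 6 (visit(H)): cur=H back=6 fwd=0
After 7 (visit(R)): cur=R back=7 fwd=0
After 8 (back): cur=H back=6 fwd=1
After 9 (forward): cur=R back=7 fwd=0
After 10 (visit(E)): cur=E back=8 fwd=0
After 11 (back): cur=R back=7 fwd=1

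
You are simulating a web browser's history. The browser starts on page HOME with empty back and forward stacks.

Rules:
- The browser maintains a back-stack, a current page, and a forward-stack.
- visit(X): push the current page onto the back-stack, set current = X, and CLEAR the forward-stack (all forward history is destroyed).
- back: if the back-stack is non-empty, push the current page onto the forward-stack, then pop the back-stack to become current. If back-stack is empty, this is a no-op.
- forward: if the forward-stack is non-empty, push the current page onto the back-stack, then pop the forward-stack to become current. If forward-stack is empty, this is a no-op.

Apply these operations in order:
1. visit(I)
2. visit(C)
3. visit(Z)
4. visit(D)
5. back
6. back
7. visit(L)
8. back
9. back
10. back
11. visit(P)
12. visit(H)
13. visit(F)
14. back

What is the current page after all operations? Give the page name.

Answer: H

Derivation:
After 1 (visit(I)): cur=I back=1 fwd=0
After 2 (visit(C)): cur=C back=2 fwd=0
After 3 (visit(Z)): cur=Z back=3 fwd=0
After 4 (visit(D)): cur=D back=4 fwd=0
After 5 (back): cur=Z back=3 fwd=1
After 6 (back): cur=C back=2 fwd=2
After 7 (visit(L)): cur=L back=3 fwd=0
After 8 (back): cur=C back=2 fwd=1
After 9 (back): cur=I back=1 fwd=2
After 10 (back): cur=HOME back=0 fwd=3
After 11 (visit(P)): cur=P back=1 fwd=0
After 12 (visit(H)): cur=H back=2 fwd=0
After 13 (visit(F)): cur=F back=3 fwd=0
After 14 (back): cur=H back=2 fwd=1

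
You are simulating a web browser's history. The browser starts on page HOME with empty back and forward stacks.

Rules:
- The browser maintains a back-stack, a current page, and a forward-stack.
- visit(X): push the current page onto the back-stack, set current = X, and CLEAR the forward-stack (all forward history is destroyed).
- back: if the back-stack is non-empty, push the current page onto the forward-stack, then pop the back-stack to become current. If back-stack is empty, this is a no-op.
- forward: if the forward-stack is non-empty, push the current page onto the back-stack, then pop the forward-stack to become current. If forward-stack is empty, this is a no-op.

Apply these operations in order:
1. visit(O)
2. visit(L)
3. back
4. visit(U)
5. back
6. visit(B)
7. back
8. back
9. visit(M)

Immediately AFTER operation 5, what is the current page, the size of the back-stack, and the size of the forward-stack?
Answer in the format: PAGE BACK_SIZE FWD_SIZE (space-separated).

After 1 (visit(O)): cur=O back=1 fwd=0
After 2 (visit(L)): cur=L back=2 fwd=0
After 3 (back): cur=O back=1 fwd=1
After 4 (visit(U)): cur=U back=2 fwd=0
After 5 (back): cur=O back=1 fwd=1

O 1 1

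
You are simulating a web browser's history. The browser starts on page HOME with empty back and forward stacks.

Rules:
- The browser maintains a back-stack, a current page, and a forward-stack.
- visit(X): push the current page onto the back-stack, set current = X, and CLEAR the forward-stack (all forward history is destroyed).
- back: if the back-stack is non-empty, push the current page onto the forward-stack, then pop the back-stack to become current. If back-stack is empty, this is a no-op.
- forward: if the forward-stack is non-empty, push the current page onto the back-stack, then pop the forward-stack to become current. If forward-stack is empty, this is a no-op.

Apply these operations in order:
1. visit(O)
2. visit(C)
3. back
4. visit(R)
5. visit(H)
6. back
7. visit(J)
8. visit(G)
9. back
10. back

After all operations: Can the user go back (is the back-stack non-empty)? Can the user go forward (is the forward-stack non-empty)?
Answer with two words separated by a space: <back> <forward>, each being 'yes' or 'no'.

After 1 (visit(O)): cur=O back=1 fwd=0
After 2 (visit(C)): cur=C back=2 fwd=0
After 3 (back): cur=O back=1 fwd=1
After 4 (visit(R)): cur=R back=2 fwd=0
After 5 (visit(H)): cur=H back=3 fwd=0
After 6 (back): cur=R back=2 fwd=1
After 7 (visit(J)): cur=J back=3 fwd=0
After 8 (visit(G)): cur=G back=4 fwd=0
After 9 (back): cur=J back=3 fwd=1
After 10 (back): cur=R back=2 fwd=2

Answer: yes yes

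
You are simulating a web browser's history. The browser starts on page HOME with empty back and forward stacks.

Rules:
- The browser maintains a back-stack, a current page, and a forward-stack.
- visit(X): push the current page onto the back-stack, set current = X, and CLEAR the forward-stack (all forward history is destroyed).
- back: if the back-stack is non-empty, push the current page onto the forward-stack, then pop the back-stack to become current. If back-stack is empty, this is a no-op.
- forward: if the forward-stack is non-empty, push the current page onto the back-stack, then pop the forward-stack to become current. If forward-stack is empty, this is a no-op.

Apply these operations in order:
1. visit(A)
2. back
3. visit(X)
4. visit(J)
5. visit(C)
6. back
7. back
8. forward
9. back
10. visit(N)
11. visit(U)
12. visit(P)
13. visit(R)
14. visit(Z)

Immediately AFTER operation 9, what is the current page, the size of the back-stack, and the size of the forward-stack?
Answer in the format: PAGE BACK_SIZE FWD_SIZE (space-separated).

After 1 (visit(A)): cur=A back=1 fwd=0
After 2 (back): cur=HOME back=0 fwd=1
After 3 (visit(X)): cur=X back=1 fwd=0
After 4 (visit(J)): cur=J back=2 fwd=0
After 5 (visit(C)): cur=C back=3 fwd=0
After 6 (back): cur=J back=2 fwd=1
After 7 (back): cur=X back=1 fwd=2
After 8 (forward): cur=J back=2 fwd=1
After 9 (back): cur=X back=1 fwd=2

X 1 2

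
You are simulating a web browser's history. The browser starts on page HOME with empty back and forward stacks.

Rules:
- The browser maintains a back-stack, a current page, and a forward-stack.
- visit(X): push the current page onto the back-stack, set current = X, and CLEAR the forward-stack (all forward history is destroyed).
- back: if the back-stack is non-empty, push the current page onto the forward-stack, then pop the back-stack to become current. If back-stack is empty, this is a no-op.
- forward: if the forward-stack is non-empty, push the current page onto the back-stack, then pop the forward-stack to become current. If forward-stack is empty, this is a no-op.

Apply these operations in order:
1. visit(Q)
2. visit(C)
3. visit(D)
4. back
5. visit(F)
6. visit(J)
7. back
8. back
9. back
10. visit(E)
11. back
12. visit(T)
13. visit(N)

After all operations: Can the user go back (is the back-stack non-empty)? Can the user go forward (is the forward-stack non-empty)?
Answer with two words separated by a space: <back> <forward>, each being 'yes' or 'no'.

After 1 (visit(Q)): cur=Q back=1 fwd=0
After 2 (visit(C)): cur=C back=2 fwd=0
After 3 (visit(D)): cur=D back=3 fwd=0
After 4 (back): cur=C back=2 fwd=1
After 5 (visit(F)): cur=F back=3 fwd=0
After 6 (visit(J)): cur=J back=4 fwd=0
After 7 (back): cur=F back=3 fwd=1
After 8 (back): cur=C back=2 fwd=2
After 9 (back): cur=Q back=1 fwd=3
After 10 (visit(E)): cur=E back=2 fwd=0
After 11 (back): cur=Q back=1 fwd=1
After 12 (visit(T)): cur=T back=2 fwd=0
After 13 (visit(N)): cur=N back=3 fwd=0

Answer: yes no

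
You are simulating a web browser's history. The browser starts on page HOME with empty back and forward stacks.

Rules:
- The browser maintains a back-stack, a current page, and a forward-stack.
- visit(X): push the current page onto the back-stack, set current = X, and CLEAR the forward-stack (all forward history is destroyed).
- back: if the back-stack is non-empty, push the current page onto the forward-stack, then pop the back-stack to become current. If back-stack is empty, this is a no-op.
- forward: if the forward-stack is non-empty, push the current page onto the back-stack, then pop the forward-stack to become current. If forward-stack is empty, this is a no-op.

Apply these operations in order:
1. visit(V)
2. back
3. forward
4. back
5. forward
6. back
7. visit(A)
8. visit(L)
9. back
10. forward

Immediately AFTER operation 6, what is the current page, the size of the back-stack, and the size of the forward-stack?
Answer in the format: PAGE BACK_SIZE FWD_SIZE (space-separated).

After 1 (visit(V)): cur=V back=1 fwd=0
After 2 (back): cur=HOME back=0 fwd=1
After 3 (forward): cur=V back=1 fwd=0
After 4 (back): cur=HOME back=0 fwd=1
After 5 (forward): cur=V back=1 fwd=0
After 6 (back): cur=HOME back=0 fwd=1

HOME 0 1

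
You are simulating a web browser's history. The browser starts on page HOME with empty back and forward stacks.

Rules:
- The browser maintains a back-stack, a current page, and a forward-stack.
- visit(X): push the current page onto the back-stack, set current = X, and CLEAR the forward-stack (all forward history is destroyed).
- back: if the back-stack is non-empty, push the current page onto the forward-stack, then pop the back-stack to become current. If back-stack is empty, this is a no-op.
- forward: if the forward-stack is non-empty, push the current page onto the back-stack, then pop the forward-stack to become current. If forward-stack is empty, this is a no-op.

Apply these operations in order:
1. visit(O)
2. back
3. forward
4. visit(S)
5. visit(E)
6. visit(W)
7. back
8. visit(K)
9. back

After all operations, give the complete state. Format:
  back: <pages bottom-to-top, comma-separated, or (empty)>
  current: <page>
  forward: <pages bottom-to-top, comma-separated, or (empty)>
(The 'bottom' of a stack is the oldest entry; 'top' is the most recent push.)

Answer: back: HOME,O,S
current: E
forward: K

Derivation:
After 1 (visit(O)): cur=O back=1 fwd=0
After 2 (back): cur=HOME back=0 fwd=1
After 3 (forward): cur=O back=1 fwd=0
After 4 (visit(S)): cur=S back=2 fwd=0
After 5 (visit(E)): cur=E back=3 fwd=0
After 6 (visit(W)): cur=W back=4 fwd=0
After 7 (back): cur=E back=3 fwd=1
After 8 (visit(K)): cur=K back=4 fwd=0
After 9 (back): cur=E back=3 fwd=1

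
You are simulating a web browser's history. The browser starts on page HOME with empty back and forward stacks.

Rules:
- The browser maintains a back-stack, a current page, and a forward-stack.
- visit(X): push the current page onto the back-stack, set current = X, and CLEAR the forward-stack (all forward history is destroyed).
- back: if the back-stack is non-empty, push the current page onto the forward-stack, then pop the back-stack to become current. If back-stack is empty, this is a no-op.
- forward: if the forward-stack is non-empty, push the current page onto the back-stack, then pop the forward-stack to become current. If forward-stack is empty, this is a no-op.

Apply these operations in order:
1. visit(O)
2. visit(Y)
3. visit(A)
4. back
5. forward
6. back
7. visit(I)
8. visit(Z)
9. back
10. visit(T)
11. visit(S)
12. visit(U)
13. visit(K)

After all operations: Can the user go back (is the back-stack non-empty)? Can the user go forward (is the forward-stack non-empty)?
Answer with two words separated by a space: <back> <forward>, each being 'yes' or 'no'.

After 1 (visit(O)): cur=O back=1 fwd=0
After 2 (visit(Y)): cur=Y back=2 fwd=0
After 3 (visit(A)): cur=A back=3 fwd=0
After 4 (back): cur=Y back=2 fwd=1
After 5 (forward): cur=A back=3 fwd=0
After 6 (back): cur=Y back=2 fwd=1
After 7 (visit(I)): cur=I back=3 fwd=0
After 8 (visit(Z)): cur=Z back=4 fwd=0
After 9 (back): cur=I back=3 fwd=1
After 10 (visit(T)): cur=T back=4 fwd=0
After 11 (visit(S)): cur=S back=5 fwd=0
After 12 (visit(U)): cur=U back=6 fwd=0
After 13 (visit(K)): cur=K back=7 fwd=0

Answer: yes no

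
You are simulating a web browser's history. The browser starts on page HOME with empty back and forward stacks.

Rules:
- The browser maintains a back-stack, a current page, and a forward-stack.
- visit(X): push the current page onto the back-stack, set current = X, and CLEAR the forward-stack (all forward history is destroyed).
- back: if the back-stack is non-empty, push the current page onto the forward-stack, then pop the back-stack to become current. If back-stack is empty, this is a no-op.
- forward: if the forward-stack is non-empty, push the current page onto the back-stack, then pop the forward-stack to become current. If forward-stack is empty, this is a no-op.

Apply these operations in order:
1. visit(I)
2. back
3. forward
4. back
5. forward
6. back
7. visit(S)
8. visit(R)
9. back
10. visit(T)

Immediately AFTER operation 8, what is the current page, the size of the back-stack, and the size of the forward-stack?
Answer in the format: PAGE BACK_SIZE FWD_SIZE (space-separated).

After 1 (visit(I)): cur=I back=1 fwd=0
After 2 (back): cur=HOME back=0 fwd=1
After 3 (forward): cur=I back=1 fwd=0
After 4 (back): cur=HOME back=0 fwd=1
After 5 (forward): cur=I back=1 fwd=0
After 6 (back): cur=HOME back=0 fwd=1
After 7 (visit(S)): cur=S back=1 fwd=0
After 8 (visit(R)): cur=R back=2 fwd=0

R 2 0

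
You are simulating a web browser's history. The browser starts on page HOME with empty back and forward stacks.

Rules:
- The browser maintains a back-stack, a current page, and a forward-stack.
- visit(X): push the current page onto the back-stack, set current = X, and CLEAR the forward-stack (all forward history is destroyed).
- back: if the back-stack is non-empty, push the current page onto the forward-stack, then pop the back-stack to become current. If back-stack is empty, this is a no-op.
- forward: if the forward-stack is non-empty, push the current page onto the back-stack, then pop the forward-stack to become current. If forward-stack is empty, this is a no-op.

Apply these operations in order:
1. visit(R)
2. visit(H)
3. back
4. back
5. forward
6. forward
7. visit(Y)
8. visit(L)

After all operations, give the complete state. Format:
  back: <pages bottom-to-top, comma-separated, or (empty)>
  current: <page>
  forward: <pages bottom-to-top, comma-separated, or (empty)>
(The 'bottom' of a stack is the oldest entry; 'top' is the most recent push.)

Answer: back: HOME,R,H,Y
current: L
forward: (empty)

Derivation:
After 1 (visit(R)): cur=R back=1 fwd=0
After 2 (visit(H)): cur=H back=2 fwd=0
After 3 (back): cur=R back=1 fwd=1
After 4 (back): cur=HOME back=0 fwd=2
After 5 (forward): cur=R back=1 fwd=1
After 6 (forward): cur=H back=2 fwd=0
After 7 (visit(Y)): cur=Y back=3 fwd=0
After 8 (visit(L)): cur=L back=4 fwd=0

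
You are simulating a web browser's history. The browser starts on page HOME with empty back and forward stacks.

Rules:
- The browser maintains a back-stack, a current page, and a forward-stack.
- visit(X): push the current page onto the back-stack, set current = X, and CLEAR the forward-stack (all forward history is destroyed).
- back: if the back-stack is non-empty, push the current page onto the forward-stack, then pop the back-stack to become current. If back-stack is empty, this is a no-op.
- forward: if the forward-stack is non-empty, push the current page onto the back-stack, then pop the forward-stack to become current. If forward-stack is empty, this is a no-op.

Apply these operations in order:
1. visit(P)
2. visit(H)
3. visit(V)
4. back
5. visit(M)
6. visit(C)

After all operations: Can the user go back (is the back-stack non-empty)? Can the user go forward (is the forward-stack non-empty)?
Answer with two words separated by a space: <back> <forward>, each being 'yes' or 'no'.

Answer: yes no

Derivation:
After 1 (visit(P)): cur=P back=1 fwd=0
After 2 (visit(H)): cur=H back=2 fwd=0
After 3 (visit(V)): cur=V back=3 fwd=0
After 4 (back): cur=H back=2 fwd=1
After 5 (visit(M)): cur=M back=3 fwd=0
After 6 (visit(C)): cur=C back=4 fwd=0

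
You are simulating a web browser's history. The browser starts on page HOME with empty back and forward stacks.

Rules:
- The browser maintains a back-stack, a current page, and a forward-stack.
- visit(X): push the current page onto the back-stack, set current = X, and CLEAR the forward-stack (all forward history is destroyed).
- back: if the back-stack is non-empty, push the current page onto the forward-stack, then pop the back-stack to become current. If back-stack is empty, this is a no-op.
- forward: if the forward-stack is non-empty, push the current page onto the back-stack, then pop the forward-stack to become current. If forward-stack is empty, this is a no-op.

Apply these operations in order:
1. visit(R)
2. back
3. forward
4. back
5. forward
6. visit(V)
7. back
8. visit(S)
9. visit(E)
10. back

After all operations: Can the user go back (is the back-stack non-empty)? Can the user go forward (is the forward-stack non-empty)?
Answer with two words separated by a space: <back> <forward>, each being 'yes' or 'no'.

Answer: yes yes

Derivation:
After 1 (visit(R)): cur=R back=1 fwd=0
After 2 (back): cur=HOME back=0 fwd=1
After 3 (forward): cur=R back=1 fwd=0
After 4 (back): cur=HOME back=0 fwd=1
After 5 (forward): cur=R back=1 fwd=0
After 6 (visit(V)): cur=V back=2 fwd=0
After 7 (back): cur=R back=1 fwd=1
After 8 (visit(S)): cur=S back=2 fwd=0
After 9 (visit(E)): cur=E back=3 fwd=0
After 10 (back): cur=S back=2 fwd=1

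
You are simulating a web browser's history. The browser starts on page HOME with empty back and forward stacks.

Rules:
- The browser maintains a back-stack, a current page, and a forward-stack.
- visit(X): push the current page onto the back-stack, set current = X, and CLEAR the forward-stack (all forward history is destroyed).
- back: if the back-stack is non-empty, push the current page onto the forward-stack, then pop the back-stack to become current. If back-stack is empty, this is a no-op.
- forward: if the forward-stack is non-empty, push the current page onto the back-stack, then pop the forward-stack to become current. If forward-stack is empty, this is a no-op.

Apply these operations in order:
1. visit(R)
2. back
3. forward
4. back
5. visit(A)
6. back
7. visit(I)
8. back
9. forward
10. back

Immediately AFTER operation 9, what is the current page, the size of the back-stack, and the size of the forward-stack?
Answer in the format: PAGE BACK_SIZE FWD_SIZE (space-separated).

After 1 (visit(R)): cur=R back=1 fwd=0
After 2 (back): cur=HOME back=0 fwd=1
After 3 (forward): cur=R back=1 fwd=0
After 4 (back): cur=HOME back=0 fwd=1
After 5 (visit(A)): cur=A back=1 fwd=0
After 6 (back): cur=HOME back=0 fwd=1
After 7 (visit(I)): cur=I back=1 fwd=0
After 8 (back): cur=HOME back=0 fwd=1
After 9 (forward): cur=I back=1 fwd=0

I 1 0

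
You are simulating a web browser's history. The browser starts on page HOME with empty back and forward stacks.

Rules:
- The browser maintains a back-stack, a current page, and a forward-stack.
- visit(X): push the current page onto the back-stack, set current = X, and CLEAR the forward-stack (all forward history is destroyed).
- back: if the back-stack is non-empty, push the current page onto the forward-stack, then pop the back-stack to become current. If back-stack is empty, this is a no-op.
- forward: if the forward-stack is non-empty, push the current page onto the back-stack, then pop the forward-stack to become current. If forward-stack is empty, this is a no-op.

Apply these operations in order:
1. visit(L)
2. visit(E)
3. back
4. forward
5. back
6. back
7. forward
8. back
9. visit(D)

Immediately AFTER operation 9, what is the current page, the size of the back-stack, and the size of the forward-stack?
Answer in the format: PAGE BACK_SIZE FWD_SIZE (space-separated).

After 1 (visit(L)): cur=L back=1 fwd=0
After 2 (visit(E)): cur=E back=2 fwd=0
After 3 (back): cur=L back=1 fwd=1
After 4 (forward): cur=E back=2 fwd=0
After 5 (back): cur=L back=1 fwd=1
After 6 (back): cur=HOME back=0 fwd=2
After 7 (forward): cur=L back=1 fwd=1
After 8 (back): cur=HOME back=0 fwd=2
After 9 (visit(D)): cur=D back=1 fwd=0

D 1 0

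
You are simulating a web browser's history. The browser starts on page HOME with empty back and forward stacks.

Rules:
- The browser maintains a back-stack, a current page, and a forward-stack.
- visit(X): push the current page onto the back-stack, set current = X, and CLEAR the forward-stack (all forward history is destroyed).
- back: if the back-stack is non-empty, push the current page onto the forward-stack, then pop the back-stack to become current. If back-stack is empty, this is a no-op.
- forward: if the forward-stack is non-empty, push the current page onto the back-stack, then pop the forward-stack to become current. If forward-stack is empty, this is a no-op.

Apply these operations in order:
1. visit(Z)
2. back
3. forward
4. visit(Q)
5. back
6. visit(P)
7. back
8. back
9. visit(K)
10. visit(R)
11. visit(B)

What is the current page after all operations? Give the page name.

Answer: B

Derivation:
After 1 (visit(Z)): cur=Z back=1 fwd=0
After 2 (back): cur=HOME back=0 fwd=1
After 3 (forward): cur=Z back=1 fwd=0
After 4 (visit(Q)): cur=Q back=2 fwd=0
After 5 (back): cur=Z back=1 fwd=1
After 6 (visit(P)): cur=P back=2 fwd=0
After 7 (back): cur=Z back=1 fwd=1
After 8 (back): cur=HOME back=0 fwd=2
After 9 (visit(K)): cur=K back=1 fwd=0
After 10 (visit(R)): cur=R back=2 fwd=0
After 11 (visit(B)): cur=B back=3 fwd=0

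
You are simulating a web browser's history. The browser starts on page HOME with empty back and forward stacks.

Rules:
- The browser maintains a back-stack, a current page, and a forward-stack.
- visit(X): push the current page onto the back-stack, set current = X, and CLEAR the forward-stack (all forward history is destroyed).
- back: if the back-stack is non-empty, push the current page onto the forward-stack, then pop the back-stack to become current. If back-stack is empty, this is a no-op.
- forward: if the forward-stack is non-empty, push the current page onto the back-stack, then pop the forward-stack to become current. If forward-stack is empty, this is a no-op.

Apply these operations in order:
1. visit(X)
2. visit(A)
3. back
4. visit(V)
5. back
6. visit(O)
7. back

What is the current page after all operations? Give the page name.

Answer: X

Derivation:
After 1 (visit(X)): cur=X back=1 fwd=0
After 2 (visit(A)): cur=A back=2 fwd=0
After 3 (back): cur=X back=1 fwd=1
After 4 (visit(V)): cur=V back=2 fwd=0
After 5 (back): cur=X back=1 fwd=1
After 6 (visit(O)): cur=O back=2 fwd=0
After 7 (back): cur=X back=1 fwd=1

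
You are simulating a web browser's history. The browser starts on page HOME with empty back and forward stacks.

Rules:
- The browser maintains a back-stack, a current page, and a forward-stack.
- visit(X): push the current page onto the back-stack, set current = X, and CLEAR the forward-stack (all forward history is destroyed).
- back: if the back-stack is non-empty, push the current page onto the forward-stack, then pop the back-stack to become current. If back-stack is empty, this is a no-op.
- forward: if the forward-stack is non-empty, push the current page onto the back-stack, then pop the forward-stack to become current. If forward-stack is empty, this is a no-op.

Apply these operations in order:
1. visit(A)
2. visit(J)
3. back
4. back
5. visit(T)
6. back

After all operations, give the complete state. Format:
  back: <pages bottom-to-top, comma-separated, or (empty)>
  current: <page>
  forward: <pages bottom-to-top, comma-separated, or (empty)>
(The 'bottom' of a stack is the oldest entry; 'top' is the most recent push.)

After 1 (visit(A)): cur=A back=1 fwd=0
After 2 (visit(J)): cur=J back=2 fwd=0
After 3 (back): cur=A back=1 fwd=1
After 4 (back): cur=HOME back=0 fwd=2
After 5 (visit(T)): cur=T back=1 fwd=0
After 6 (back): cur=HOME back=0 fwd=1

Answer: back: (empty)
current: HOME
forward: T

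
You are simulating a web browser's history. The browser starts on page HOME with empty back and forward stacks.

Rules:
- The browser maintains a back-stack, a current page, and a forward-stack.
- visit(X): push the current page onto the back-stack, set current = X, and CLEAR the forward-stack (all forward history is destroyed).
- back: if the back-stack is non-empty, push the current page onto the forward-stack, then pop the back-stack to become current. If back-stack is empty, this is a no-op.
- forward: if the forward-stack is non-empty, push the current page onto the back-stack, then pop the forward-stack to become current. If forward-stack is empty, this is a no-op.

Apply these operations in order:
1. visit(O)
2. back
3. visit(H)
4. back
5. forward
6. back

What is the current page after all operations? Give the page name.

After 1 (visit(O)): cur=O back=1 fwd=0
After 2 (back): cur=HOME back=0 fwd=1
After 3 (visit(H)): cur=H back=1 fwd=0
After 4 (back): cur=HOME back=0 fwd=1
After 5 (forward): cur=H back=1 fwd=0
After 6 (back): cur=HOME back=0 fwd=1

Answer: HOME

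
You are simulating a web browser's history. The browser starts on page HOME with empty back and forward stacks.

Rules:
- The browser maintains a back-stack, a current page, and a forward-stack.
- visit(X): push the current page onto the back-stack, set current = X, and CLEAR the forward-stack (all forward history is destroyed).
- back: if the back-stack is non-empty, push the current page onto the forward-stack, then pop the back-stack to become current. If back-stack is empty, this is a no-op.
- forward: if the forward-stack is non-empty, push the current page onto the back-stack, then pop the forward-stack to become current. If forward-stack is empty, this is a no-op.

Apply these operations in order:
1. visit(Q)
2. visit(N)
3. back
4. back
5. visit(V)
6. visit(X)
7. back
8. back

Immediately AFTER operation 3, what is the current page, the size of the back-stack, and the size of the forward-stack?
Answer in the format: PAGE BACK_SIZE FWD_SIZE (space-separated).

After 1 (visit(Q)): cur=Q back=1 fwd=0
After 2 (visit(N)): cur=N back=2 fwd=0
After 3 (back): cur=Q back=1 fwd=1

Q 1 1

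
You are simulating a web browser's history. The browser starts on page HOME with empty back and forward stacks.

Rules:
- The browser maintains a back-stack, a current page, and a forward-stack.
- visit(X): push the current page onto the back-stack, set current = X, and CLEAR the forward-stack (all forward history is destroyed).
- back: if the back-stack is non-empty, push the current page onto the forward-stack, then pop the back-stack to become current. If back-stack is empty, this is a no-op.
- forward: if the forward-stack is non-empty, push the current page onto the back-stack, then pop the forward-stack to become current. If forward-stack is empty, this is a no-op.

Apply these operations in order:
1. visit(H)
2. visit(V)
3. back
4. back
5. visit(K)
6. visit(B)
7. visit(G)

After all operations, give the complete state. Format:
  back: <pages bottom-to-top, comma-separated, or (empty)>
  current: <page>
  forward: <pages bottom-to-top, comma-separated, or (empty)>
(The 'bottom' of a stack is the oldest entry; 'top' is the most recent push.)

After 1 (visit(H)): cur=H back=1 fwd=0
After 2 (visit(V)): cur=V back=2 fwd=0
After 3 (back): cur=H back=1 fwd=1
After 4 (back): cur=HOME back=0 fwd=2
After 5 (visit(K)): cur=K back=1 fwd=0
After 6 (visit(B)): cur=B back=2 fwd=0
After 7 (visit(G)): cur=G back=3 fwd=0

Answer: back: HOME,K,B
current: G
forward: (empty)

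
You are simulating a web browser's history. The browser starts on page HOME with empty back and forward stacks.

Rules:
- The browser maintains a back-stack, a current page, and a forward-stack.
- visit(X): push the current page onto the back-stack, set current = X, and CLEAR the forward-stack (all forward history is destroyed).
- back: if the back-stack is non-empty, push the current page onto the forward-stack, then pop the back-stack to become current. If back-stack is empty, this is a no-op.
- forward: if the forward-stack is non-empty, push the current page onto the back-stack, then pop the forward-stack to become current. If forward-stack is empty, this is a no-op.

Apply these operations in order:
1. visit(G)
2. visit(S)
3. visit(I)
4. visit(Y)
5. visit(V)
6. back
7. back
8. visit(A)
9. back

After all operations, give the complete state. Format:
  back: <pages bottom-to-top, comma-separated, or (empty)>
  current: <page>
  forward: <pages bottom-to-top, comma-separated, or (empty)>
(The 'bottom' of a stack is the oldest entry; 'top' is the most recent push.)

Answer: back: HOME,G,S
current: I
forward: A

Derivation:
After 1 (visit(G)): cur=G back=1 fwd=0
After 2 (visit(S)): cur=S back=2 fwd=0
After 3 (visit(I)): cur=I back=3 fwd=0
After 4 (visit(Y)): cur=Y back=4 fwd=0
After 5 (visit(V)): cur=V back=5 fwd=0
After 6 (back): cur=Y back=4 fwd=1
After 7 (back): cur=I back=3 fwd=2
After 8 (visit(A)): cur=A back=4 fwd=0
After 9 (back): cur=I back=3 fwd=1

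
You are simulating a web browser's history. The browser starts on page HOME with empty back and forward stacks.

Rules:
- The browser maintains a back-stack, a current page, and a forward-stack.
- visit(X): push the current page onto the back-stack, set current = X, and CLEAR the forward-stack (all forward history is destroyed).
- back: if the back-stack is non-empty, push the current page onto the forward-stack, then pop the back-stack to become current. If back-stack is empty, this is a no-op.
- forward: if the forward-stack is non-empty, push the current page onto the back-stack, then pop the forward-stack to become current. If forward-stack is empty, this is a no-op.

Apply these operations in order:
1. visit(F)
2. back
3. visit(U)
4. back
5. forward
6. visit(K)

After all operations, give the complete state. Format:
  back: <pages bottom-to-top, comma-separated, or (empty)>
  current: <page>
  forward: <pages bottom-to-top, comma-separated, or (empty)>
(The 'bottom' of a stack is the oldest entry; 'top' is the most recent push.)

After 1 (visit(F)): cur=F back=1 fwd=0
After 2 (back): cur=HOME back=0 fwd=1
After 3 (visit(U)): cur=U back=1 fwd=0
After 4 (back): cur=HOME back=0 fwd=1
After 5 (forward): cur=U back=1 fwd=0
After 6 (visit(K)): cur=K back=2 fwd=0

Answer: back: HOME,U
current: K
forward: (empty)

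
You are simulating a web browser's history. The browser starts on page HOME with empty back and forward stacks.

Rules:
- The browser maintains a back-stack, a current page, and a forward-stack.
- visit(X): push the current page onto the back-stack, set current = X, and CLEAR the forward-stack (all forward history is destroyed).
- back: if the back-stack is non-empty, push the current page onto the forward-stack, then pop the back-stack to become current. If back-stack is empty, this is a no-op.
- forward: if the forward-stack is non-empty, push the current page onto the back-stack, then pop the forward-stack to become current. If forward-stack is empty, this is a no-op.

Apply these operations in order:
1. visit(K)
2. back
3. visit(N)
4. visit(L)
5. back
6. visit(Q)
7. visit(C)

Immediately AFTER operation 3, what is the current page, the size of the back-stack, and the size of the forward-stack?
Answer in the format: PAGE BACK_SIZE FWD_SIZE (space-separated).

After 1 (visit(K)): cur=K back=1 fwd=0
After 2 (back): cur=HOME back=0 fwd=1
After 3 (visit(N)): cur=N back=1 fwd=0

N 1 0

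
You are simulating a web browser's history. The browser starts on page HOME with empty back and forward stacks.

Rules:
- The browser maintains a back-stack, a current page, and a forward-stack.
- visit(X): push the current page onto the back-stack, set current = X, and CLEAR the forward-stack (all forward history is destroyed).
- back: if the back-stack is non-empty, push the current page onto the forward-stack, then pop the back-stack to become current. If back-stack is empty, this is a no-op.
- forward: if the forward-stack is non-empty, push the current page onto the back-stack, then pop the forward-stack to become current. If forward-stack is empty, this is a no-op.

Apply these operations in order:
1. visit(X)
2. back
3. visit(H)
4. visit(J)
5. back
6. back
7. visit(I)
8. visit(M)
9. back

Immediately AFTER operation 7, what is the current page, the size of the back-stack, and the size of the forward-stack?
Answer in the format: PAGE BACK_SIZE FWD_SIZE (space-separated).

After 1 (visit(X)): cur=X back=1 fwd=0
After 2 (back): cur=HOME back=0 fwd=1
After 3 (visit(H)): cur=H back=1 fwd=0
After 4 (visit(J)): cur=J back=2 fwd=0
After 5 (back): cur=H back=1 fwd=1
After 6 (back): cur=HOME back=0 fwd=2
After 7 (visit(I)): cur=I back=1 fwd=0

I 1 0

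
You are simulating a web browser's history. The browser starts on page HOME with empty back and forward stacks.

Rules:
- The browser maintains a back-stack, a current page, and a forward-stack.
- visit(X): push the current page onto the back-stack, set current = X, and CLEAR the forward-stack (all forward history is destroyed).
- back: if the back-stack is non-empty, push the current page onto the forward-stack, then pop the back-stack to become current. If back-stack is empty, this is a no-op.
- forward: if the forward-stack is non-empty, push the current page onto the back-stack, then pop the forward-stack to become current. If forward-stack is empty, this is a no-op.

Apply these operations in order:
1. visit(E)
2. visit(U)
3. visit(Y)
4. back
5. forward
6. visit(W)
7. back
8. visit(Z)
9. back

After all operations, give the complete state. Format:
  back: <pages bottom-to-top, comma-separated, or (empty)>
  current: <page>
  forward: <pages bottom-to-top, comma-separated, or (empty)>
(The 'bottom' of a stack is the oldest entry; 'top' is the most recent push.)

Answer: back: HOME,E,U
current: Y
forward: Z

Derivation:
After 1 (visit(E)): cur=E back=1 fwd=0
After 2 (visit(U)): cur=U back=2 fwd=0
After 3 (visit(Y)): cur=Y back=3 fwd=0
After 4 (back): cur=U back=2 fwd=1
After 5 (forward): cur=Y back=3 fwd=0
After 6 (visit(W)): cur=W back=4 fwd=0
After 7 (back): cur=Y back=3 fwd=1
After 8 (visit(Z)): cur=Z back=4 fwd=0
After 9 (back): cur=Y back=3 fwd=1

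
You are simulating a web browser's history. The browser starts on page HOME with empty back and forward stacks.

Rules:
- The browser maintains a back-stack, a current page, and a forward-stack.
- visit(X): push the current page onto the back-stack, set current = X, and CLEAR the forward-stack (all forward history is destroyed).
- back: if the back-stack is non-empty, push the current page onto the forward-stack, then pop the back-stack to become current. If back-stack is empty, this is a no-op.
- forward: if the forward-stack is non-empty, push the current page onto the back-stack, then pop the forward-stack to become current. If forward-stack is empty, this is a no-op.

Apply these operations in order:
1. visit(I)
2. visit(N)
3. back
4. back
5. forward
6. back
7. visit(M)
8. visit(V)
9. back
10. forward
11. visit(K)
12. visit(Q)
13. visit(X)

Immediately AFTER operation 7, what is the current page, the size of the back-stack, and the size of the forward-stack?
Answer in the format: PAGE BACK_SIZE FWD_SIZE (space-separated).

After 1 (visit(I)): cur=I back=1 fwd=0
After 2 (visit(N)): cur=N back=2 fwd=0
After 3 (back): cur=I back=1 fwd=1
After 4 (back): cur=HOME back=0 fwd=2
After 5 (forward): cur=I back=1 fwd=1
After 6 (back): cur=HOME back=0 fwd=2
After 7 (visit(M)): cur=M back=1 fwd=0

M 1 0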